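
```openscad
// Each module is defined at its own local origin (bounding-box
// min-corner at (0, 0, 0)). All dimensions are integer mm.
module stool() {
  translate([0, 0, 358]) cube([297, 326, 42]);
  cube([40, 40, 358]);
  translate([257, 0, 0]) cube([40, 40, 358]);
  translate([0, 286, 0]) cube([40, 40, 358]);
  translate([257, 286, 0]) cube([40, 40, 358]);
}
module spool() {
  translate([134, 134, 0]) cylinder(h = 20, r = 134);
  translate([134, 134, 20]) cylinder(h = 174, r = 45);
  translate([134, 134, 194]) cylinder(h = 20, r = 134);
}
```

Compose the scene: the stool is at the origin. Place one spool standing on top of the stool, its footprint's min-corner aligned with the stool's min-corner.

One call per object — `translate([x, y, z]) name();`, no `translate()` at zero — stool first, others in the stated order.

stool();
translate([0, 0, 400]) spool();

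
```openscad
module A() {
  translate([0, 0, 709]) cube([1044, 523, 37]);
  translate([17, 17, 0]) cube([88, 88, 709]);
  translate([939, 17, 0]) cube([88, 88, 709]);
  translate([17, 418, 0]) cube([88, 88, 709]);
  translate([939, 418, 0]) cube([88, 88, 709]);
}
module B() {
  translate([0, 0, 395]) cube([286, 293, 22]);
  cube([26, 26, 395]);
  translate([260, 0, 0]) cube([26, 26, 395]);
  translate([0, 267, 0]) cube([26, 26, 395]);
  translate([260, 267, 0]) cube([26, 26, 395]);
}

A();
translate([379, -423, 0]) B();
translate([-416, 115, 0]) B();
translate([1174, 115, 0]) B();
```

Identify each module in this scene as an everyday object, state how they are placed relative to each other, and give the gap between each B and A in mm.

Each stool's nearest face is 130 mm from the table's bounding box.

A is a table. B is a stool. Three stools sit around the table at the −y, −x, +x sides. The gap between each stool and the table is 130 mm.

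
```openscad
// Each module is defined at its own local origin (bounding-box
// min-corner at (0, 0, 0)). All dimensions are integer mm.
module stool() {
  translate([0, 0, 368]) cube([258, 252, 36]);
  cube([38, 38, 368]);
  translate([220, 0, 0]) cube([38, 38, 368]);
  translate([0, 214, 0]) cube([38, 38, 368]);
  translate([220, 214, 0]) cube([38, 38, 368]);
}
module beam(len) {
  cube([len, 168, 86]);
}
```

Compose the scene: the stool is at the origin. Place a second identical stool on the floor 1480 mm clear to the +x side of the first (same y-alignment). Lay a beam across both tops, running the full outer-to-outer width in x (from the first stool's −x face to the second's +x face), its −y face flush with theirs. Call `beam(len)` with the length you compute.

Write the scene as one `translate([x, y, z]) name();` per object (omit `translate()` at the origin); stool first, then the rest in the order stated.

stool();
translate([1738, 0, 0]) stool();
translate([0, 0, 404]) beam(1996);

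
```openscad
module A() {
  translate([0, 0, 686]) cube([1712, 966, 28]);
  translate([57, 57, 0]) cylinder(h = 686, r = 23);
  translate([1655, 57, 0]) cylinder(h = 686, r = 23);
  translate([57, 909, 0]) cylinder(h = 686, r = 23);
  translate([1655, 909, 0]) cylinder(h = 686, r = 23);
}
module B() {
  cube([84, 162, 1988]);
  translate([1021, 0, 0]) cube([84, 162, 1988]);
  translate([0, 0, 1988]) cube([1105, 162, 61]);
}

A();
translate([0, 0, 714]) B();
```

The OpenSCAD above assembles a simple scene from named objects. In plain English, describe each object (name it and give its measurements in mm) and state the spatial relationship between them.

A is a table with a 1712×966 mm rectangular top, 28 mm thick, top surface at z = 714 mm, supported by four round legs of 46 mm diameter, each leg's bounding box inset 34 mm from the nearest pair of top edges, running from the floor.

B is a door frame. The clear opening is 937 mm wide and 1988 mm high. Two 84 mm wide jambs, 162 mm deep, stand either side of the opening from the floor to the top of the opening. A 61 mm thick head sits across the top of both jambs, spanning the full outside width of the frame.

The door frame is on top of the table.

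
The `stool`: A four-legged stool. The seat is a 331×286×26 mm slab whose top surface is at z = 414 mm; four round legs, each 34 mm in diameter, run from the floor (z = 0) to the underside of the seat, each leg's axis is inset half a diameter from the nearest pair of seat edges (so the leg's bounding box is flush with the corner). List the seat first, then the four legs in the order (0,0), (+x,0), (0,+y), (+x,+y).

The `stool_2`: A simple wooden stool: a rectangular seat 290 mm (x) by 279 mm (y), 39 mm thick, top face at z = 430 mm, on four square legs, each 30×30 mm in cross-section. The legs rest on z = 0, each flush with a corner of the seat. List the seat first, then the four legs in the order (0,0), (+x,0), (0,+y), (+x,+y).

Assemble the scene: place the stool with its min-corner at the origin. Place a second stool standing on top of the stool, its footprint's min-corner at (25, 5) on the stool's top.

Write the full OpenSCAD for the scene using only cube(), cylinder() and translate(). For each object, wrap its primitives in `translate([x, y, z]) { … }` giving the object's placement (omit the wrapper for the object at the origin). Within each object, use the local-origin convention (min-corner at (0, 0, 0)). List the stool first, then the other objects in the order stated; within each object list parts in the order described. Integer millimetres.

translate([0, 0, 388]) cube([331, 286, 26]);
translate([17, 17, 0]) cylinder(h = 388, r = 17);
translate([314, 17, 0]) cylinder(h = 388, r = 17);
translate([17, 269, 0]) cylinder(h = 388, r = 17);
translate([314, 269, 0]) cylinder(h = 388, r = 17);
translate([25, 5, 414]) {
  translate([0, 0, 391]) cube([290, 279, 39]);
  cube([30, 30, 391]);
  translate([260, 0, 0]) cube([30, 30, 391]);
  translate([0, 249, 0]) cube([30, 30, 391]);
  translate([260, 249, 0]) cube([30, 30, 391]);
}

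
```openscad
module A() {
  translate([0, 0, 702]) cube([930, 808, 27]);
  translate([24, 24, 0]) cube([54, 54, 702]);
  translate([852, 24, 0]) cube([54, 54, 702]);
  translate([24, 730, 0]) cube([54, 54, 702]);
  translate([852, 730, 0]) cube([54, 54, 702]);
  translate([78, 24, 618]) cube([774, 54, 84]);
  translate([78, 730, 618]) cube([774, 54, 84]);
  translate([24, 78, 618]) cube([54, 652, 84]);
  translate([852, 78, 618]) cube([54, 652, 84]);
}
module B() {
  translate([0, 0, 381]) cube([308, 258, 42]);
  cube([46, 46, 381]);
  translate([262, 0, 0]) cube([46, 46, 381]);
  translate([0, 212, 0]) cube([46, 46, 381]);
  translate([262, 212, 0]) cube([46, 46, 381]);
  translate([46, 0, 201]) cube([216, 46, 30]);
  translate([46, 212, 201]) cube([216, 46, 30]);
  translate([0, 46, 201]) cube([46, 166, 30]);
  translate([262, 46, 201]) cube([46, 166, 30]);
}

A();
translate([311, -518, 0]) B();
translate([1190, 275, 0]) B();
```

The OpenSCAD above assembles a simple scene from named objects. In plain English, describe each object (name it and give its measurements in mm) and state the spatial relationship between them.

A is a rectangular dining table. The top is 930×808×27 mm with its upper surface at z = 729 mm. It stands on four 54×54 mm square legs, each inset 24 mm from the nearest pair of top edges, running from the floor to the underside of the top. Four apron rails, 54 mm thick and 84 mm tall, run between adjacent legs with their top edges flush with the underside of the top and their outer faces flush with the legs' outer faces.

B is a four-legged stool. The seat is a 308×258×42 mm slab whose top surface is at z = 423 mm; four square legs, each 46×46 mm in cross-section, run from the floor (z = 0) to the underside of the seat, each flush with a corner of the seat. Four stretchers, 46 mm wide and 30 mm tall, connect adjacent legs with their undersides at z = 201 mm, each running between the inner faces of the legs it joins and aligned with the legs' outer faces on the other axis.

Two stools sit around the table at the −y, +x sides.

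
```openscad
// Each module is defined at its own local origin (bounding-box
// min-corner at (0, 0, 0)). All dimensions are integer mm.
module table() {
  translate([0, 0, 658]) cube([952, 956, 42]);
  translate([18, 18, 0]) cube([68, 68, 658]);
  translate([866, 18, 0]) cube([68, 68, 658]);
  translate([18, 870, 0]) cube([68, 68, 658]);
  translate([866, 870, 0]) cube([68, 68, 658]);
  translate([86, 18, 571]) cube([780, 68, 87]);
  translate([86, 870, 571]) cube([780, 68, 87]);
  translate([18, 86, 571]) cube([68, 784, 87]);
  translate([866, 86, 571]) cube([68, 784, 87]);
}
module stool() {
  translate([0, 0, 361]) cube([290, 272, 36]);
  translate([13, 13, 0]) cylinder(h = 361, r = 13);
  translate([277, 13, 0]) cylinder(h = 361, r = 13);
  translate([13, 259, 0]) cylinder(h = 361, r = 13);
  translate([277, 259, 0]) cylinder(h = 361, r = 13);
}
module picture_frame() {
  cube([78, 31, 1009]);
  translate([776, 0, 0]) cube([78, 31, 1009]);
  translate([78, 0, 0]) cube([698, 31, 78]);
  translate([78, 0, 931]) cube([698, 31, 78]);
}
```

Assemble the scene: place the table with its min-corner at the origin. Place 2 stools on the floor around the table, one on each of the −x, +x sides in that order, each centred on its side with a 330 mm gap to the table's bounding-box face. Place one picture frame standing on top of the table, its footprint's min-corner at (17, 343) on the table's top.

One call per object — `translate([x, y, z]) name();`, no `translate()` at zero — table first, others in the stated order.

table();
translate([-620, 342, 0]) stool();
translate([1282, 342, 0]) stool();
translate([17, 343, 700]) picture_frame();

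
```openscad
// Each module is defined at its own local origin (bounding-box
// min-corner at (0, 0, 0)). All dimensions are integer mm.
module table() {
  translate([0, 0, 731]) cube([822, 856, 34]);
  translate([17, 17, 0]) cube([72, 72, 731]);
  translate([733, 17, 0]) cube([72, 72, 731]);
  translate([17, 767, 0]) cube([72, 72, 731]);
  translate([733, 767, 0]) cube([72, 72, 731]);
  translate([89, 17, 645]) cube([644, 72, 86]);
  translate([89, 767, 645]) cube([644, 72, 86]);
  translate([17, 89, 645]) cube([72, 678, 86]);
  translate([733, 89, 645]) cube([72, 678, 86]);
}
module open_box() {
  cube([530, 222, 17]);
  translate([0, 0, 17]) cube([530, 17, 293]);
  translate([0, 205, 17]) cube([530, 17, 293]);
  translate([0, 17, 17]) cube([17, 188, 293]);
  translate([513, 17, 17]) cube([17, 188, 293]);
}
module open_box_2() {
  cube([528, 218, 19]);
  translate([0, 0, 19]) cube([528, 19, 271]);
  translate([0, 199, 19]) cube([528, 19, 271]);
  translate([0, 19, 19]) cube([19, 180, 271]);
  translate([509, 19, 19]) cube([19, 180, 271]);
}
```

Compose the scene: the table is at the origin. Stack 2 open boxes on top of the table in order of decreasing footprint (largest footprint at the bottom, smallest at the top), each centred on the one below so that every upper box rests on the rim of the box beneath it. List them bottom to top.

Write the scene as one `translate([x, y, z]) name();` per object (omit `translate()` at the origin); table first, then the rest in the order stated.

table();
translate([146, 317, 765]) open_box();
translate([147, 319, 1075]) open_box_2();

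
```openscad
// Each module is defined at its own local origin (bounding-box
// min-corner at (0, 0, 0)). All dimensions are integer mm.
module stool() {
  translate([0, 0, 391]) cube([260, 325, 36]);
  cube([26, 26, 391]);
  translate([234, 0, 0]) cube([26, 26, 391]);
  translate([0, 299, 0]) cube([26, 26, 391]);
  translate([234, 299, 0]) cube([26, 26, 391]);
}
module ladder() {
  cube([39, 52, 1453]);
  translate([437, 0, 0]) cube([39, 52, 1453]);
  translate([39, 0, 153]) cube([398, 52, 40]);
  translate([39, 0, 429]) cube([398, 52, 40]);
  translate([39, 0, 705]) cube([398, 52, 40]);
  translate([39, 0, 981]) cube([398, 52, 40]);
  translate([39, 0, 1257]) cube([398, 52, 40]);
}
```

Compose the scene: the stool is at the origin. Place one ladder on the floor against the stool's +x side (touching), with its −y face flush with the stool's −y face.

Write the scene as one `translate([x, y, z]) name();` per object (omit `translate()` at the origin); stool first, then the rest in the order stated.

stool();
translate([260, 0, 0]) ladder();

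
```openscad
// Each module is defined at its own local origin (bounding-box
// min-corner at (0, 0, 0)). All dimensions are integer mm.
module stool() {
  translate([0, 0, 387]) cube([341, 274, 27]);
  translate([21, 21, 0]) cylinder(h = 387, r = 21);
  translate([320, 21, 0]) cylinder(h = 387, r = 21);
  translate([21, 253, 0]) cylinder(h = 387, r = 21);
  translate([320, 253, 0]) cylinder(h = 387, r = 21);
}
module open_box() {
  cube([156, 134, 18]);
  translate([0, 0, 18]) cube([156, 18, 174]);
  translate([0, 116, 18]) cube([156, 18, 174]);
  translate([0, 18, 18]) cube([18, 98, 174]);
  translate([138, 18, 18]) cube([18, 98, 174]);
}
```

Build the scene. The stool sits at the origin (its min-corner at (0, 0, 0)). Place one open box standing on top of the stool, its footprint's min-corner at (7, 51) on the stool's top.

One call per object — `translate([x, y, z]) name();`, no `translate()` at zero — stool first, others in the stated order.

stool();
translate([7, 51, 414]) open_box();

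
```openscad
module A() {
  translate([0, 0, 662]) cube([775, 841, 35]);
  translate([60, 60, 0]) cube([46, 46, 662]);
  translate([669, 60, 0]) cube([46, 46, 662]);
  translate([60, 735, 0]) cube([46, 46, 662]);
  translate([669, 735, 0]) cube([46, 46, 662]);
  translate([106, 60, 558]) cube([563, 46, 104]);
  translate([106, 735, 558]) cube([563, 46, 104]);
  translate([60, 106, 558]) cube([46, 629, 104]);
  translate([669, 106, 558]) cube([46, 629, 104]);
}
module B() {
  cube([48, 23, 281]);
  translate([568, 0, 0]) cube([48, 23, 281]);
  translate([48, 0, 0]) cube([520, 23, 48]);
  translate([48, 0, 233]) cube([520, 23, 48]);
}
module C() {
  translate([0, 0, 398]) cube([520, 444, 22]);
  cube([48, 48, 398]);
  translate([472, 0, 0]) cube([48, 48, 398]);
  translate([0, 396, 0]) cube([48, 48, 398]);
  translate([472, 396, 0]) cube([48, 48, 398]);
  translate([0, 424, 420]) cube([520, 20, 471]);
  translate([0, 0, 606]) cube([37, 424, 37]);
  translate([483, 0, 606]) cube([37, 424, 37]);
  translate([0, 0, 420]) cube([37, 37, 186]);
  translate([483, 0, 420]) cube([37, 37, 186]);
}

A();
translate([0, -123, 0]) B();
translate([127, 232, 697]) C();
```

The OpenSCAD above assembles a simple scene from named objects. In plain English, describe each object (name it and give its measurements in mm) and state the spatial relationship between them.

A is a table: top 775 mm (x) × 841 mm (y), 35 mm thick, upper face at z = 697 mm, on four 46×46 mm square legs, each inset 60 mm from the nearest pair of top edges, running from z = 0 to the bottom of the top. Four apron rails, 46 mm thick and 104 mm tall, run between adjacent legs with their top edges flush with the underside of the top and their outer faces flush with the legs' outer faces.

B is a rectangular picture frame lying in the x–z plane (depth along y). The opening is 520 mm wide (x) by 185 mm tall (z), surrounded by a border 48 mm wide on all four sides. The frame is 23 mm deep and is made of two full-height vertical stiles with two horizontal rails fitted between them.

C is a chair. The seat is a 520×444×22 mm slab with its top at z = 420 mm, on four 48×48 mm corner legs (flush with the seat edges, standing on z = 0). A flat backrest 20 mm thick, 471 mm tall, spans the full seat width and rises from the seat top along its +y edge, rear face flush with the rear of the seat. Two armrests of 37×37 mm section run along each side from the seat's front edge to the front of the backrest, top faces 223 mm above the seat top and outer faces flush with the seat's x-edges; a 37×37 mm post under the front of each armrest stands on the seat at the front corner.

The picture frame is on the floor beside the table on its −y side. The chair is on top of the table.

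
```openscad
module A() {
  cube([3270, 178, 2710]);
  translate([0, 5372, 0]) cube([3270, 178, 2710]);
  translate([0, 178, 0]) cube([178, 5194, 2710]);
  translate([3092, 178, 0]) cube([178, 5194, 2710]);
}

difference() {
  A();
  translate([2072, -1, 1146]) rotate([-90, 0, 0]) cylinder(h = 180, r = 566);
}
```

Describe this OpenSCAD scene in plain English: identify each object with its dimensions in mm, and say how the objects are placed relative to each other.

A is the wall frame of a small rectangular building: four walls, each 2710 mm tall and 178 mm thick, enclosing a footprint 3270 mm (x) by 5550 mm (y) outside-to-outside, with no floor or roof. The front and back walls (the −y and +y sides) span the full width; the two side walls fit between them.

The house frame has a circular hole of radius 566 mm through its front wall, centred at (x = 2072, z = 1146).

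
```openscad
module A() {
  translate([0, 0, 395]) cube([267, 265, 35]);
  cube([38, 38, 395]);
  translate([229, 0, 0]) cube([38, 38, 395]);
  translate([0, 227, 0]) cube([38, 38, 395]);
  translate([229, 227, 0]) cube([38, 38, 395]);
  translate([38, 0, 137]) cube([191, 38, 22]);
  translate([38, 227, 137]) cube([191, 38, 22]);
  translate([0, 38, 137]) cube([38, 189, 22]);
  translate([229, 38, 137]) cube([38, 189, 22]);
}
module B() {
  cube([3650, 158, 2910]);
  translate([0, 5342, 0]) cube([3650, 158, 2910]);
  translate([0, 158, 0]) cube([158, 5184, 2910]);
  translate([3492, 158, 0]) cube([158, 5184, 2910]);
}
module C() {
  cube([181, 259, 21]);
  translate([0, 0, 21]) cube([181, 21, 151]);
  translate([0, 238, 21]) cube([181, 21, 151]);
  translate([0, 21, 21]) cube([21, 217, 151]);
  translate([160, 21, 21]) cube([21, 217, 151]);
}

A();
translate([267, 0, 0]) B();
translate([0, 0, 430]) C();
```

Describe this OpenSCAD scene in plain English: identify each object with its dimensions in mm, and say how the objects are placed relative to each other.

A is a simple wooden stool: a rectangular seat 267 mm (x) by 265 mm (y), 35 mm thick, top face at z = 430 mm, on four square legs, each 38×38 mm in cross-section. The legs rest on z = 0, each flush with a corner of the seat. Four stretchers, 38 mm wide and 22 mm tall, connect adjacent legs with their undersides at z = 137 mm, each running between the inner faces of the legs it joins and aligned with the legs' outer faces on the other axis.

B is the wall frame of a small rectangular building: four walls, each 2910 mm tall and 158 mm thick, enclosing a footprint 3650 mm (x) by 5500 mm (y) outside-to-outside, with no floor or roof. The front and back walls (the −y and +y sides) span the full width; the two side walls fit between them.

C is an open-topped rectangular box: outside dimensions 181×259×172 mm, with a uniform wall and base thickness of 21 mm. The base is a full 181×259 slab on the floor; four walls sit on top of the base. The front and back walls (the −y and +y sides) span the full width; the two side walls fit between them.

The house frame is against the stool's +x side, with their −y faces flush. The open box is on top of the stool.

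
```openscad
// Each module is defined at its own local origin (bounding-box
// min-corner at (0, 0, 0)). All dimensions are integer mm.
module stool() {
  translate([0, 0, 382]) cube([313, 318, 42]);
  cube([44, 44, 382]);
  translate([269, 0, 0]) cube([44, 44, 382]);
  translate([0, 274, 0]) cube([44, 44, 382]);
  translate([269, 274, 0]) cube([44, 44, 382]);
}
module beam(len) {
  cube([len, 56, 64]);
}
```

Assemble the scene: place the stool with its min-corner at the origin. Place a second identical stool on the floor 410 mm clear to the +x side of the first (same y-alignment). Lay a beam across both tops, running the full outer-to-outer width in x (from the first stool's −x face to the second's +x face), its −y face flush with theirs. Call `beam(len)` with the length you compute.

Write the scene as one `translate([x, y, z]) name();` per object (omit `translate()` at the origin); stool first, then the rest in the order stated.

stool();
translate([723, 0, 0]) stool();
translate([0, 0, 424]) beam(1036);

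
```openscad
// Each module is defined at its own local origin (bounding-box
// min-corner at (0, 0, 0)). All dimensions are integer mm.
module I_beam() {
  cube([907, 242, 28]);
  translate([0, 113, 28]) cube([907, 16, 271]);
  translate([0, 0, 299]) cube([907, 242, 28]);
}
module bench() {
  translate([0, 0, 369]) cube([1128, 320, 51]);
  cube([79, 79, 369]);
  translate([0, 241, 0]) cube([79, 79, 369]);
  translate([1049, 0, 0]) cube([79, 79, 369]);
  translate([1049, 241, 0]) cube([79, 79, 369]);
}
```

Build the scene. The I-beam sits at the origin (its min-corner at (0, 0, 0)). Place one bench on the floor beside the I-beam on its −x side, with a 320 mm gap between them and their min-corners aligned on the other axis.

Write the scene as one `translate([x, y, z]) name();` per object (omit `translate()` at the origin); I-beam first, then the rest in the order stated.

I_beam();
translate([-1448, 0, 0]) bench();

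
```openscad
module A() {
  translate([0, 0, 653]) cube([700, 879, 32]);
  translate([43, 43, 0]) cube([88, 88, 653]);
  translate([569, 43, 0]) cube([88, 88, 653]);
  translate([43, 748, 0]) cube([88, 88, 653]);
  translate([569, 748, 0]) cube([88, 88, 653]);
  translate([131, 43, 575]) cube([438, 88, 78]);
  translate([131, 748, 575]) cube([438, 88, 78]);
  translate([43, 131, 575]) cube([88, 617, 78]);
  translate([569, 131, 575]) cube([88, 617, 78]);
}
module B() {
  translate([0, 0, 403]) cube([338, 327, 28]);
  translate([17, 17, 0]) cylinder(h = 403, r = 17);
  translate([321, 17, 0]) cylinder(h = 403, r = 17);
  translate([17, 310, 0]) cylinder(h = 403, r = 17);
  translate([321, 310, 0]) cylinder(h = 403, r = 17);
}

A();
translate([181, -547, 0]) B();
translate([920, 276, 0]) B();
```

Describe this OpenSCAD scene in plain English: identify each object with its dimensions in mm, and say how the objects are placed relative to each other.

A is a rectangular dining table. The top is 700×879×32 mm with its upper surface at z = 685 mm. It stands on four 88×88 mm square legs, each inset 43 mm from the nearest pair of top edges, running from the floor to the underside of the top. Four apron rails, 88 mm thick and 78 mm tall, run between adjacent legs with their top edges flush with the underside of the top and their outer faces flush with the legs' outer faces.

B is a four-legged stool. The seat is a 338×327×28 mm slab whose top surface is at z = 431 mm; four round legs, each 34 mm in diameter, run from the floor (z = 0) to the underside of the seat, each leg's axis is inset half a diameter from the nearest pair of seat edges (so the leg's bounding box is flush with the corner).

Two stools sit around the table at the −y, +x sides.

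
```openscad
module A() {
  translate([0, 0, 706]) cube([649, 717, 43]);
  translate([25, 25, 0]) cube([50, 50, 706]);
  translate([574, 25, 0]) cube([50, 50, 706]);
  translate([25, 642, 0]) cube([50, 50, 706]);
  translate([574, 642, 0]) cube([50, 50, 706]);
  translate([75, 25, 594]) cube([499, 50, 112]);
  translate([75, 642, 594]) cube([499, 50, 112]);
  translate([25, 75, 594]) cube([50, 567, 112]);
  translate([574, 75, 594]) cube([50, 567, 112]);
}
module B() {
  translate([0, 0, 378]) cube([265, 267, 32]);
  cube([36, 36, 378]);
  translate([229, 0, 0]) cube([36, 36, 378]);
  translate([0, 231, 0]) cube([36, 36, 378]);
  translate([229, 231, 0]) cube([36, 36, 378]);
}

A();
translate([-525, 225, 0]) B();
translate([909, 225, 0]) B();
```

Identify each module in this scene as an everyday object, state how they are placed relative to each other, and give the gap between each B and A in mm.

Each stool's nearest face is 260 mm from the table's bounding box.

A is a table. B is a stool. Two stools sit around the table at the −x, +x sides. The gap between each stool and the table is 260 mm.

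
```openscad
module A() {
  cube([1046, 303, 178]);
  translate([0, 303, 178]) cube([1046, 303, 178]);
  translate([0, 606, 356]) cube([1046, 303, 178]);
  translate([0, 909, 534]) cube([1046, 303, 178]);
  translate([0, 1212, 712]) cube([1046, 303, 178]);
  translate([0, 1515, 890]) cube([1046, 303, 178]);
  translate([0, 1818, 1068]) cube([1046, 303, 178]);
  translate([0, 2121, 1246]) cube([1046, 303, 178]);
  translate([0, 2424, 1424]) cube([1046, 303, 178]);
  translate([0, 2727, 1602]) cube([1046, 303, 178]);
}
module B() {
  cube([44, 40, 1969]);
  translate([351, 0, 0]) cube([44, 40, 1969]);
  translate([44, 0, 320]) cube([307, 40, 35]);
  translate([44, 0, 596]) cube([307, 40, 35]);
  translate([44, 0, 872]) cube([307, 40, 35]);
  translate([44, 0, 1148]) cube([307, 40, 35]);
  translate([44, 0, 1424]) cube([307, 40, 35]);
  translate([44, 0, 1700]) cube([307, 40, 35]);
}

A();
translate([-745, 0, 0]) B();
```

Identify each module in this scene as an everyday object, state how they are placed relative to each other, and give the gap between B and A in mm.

The ladder's nearest face is 350 mm from the staircase's −x face.

A is a staircase. B is a ladder. The ladder is on the floor beside the staircase on its −x side. The gap between the ladder and the staircase is 350 mm.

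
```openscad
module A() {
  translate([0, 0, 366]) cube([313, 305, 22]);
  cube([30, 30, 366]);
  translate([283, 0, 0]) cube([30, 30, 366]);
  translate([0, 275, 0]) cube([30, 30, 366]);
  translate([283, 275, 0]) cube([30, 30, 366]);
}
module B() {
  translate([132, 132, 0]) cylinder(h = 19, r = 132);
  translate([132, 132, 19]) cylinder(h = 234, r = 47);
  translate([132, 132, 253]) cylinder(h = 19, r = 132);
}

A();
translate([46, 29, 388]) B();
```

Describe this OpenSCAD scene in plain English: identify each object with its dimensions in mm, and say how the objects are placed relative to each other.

A is a four-legged stool. The seat is 313×305 mm, 22 mm thick, top at z = 388 mm. It stands on four square legs, each 30×30 mm in cross-section, from z = 0 to the seat underside, each flush with a corner of the seat.

B is a spool: two coaxial disc flanges of radius 132 mm and thickness 19 mm, joined by a core cylinder of radius 47 mm and height 234 mm. The lower flange rests on z = 0 and the three cylinders share a vertical axis.

The spool is on top of the stool.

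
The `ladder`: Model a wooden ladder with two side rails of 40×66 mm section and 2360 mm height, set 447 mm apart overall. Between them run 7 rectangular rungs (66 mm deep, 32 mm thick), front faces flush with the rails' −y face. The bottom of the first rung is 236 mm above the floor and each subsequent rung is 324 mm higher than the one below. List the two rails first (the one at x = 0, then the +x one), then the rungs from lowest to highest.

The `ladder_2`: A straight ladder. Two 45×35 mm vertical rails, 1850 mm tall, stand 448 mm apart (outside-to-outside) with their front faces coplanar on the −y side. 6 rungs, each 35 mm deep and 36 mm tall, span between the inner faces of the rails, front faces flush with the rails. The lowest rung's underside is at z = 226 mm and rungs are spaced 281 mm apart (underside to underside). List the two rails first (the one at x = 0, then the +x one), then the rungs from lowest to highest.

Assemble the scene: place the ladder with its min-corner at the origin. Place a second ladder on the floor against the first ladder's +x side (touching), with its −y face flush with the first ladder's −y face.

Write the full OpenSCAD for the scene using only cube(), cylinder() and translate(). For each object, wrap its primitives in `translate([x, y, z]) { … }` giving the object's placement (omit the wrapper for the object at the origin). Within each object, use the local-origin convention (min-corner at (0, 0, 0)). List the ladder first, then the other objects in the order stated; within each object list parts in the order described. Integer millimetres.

cube([40, 66, 2360]);
translate([407, 0, 0]) cube([40, 66, 2360]);
translate([40, 0, 236]) cube([367, 66, 32]);
translate([40, 0, 560]) cube([367, 66, 32]);
translate([40, 0, 884]) cube([367, 66, 32]);
translate([40, 0, 1208]) cube([367, 66, 32]);
translate([40, 0, 1532]) cube([367, 66, 32]);
translate([40, 0, 1856]) cube([367, 66, 32]);
translate([40, 0, 2180]) cube([367, 66, 32]);
translate([447, 0, 0]) {
  cube([45, 35, 1850]);
  translate([403, 0, 0]) cube([45, 35, 1850]);
  translate([45, 0, 226]) cube([358, 35, 36]);
  translate([45, 0, 507]) cube([358, 35, 36]);
  translate([45, 0, 788]) cube([358, 35, 36]);
  translate([45, 0, 1069]) cube([358, 35, 36]);
  translate([45, 0, 1350]) cube([358, 35, 36]);
  translate([45, 0, 1631]) cube([358, 35, 36]);
}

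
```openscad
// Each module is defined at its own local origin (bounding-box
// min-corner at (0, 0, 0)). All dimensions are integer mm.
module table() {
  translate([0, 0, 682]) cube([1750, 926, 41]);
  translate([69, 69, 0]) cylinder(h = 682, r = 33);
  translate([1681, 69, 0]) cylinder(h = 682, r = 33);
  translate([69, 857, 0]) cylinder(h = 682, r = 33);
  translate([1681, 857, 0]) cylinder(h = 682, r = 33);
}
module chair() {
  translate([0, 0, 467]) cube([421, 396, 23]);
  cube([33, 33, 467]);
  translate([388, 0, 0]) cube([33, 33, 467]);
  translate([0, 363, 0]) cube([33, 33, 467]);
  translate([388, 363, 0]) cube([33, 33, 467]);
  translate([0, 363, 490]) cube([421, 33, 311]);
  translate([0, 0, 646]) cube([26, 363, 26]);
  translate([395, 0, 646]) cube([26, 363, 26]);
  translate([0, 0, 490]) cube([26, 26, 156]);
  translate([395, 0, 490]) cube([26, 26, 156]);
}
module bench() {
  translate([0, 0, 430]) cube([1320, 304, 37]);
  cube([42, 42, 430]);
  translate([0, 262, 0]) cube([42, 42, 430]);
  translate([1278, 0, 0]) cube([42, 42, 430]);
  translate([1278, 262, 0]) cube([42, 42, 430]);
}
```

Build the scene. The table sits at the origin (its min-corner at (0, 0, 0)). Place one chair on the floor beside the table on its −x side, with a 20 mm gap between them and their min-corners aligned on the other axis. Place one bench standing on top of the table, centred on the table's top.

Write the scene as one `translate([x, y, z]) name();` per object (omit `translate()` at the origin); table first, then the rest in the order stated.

table();
translate([-441, 0, 0]) chair();
translate([215, 311, 723]) bench();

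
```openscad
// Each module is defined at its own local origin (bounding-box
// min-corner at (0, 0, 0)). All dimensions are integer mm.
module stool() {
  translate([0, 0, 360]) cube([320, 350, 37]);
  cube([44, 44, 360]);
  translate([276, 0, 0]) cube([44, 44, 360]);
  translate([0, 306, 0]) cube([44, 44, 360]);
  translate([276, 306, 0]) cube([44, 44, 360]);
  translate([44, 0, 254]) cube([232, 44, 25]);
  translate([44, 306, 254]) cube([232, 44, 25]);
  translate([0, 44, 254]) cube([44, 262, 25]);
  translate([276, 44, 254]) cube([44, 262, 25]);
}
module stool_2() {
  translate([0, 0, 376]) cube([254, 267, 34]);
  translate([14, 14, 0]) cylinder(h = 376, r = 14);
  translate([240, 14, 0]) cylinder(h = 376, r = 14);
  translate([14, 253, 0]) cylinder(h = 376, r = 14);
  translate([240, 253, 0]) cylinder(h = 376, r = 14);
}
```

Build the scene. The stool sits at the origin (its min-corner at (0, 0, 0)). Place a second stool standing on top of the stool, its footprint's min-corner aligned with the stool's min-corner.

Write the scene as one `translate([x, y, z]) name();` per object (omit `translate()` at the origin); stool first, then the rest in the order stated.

stool();
translate([0, 0, 397]) stool_2();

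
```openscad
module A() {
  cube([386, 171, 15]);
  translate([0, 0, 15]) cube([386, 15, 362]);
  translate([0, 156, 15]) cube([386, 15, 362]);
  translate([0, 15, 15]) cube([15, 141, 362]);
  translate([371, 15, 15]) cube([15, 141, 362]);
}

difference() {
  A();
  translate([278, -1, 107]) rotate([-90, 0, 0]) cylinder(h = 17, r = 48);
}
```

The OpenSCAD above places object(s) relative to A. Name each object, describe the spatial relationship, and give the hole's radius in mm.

A is an open box. The open box has a circular hole through its front wall. The hole's radius is 48 mm.

The subtracted cylinder has r = 48 mm.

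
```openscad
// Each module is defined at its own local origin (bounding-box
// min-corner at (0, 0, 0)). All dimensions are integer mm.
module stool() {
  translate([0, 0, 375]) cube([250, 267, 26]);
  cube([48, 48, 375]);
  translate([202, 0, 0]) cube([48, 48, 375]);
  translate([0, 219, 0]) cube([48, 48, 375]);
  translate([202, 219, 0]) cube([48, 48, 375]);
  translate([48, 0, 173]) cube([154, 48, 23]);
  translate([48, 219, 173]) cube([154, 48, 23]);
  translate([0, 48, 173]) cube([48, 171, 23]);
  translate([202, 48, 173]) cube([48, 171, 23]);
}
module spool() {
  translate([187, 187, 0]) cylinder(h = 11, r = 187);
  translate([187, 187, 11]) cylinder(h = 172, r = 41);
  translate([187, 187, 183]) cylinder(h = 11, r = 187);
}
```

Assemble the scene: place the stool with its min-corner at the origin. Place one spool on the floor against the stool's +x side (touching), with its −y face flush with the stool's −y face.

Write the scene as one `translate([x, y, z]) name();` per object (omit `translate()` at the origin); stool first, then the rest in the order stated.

stool();
translate([250, 0, 0]) spool();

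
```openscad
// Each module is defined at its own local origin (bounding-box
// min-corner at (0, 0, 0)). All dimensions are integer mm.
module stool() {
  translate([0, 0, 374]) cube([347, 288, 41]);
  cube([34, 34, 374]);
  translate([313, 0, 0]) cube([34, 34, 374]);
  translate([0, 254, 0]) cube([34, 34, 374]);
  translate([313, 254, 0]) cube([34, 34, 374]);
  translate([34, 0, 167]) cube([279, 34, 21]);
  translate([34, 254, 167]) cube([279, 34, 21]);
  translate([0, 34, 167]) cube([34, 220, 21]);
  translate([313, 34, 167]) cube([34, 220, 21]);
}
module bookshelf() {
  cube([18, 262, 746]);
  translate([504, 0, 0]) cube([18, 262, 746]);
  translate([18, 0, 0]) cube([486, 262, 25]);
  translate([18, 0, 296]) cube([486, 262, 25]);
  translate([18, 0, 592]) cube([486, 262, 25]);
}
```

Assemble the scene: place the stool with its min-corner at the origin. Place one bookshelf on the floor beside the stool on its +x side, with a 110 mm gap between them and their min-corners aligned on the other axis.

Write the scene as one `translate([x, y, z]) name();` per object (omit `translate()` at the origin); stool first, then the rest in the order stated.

stool();
translate([457, 0, 0]) bookshelf();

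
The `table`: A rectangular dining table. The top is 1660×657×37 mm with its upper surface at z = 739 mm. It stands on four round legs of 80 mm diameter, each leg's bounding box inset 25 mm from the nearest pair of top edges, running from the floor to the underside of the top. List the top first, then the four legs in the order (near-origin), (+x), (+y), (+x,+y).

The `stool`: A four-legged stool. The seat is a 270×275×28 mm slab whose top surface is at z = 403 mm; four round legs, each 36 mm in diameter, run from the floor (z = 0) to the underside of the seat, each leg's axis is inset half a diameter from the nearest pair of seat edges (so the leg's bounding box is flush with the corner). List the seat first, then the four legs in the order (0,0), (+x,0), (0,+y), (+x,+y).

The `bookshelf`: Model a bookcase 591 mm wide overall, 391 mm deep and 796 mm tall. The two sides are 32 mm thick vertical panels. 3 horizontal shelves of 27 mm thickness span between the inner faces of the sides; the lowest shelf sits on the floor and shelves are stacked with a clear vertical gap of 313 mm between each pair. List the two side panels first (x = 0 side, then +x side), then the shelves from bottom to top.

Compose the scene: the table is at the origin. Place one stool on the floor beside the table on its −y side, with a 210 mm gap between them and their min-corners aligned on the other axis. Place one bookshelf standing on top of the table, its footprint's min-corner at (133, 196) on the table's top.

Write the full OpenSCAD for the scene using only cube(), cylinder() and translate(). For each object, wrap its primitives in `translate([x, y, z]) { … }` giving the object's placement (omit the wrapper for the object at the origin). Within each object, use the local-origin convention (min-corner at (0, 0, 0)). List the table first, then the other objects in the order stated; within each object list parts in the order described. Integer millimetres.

translate([0, 0, 702]) cube([1660, 657, 37]);
translate([65, 65, 0]) cylinder(h = 702, r = 40);
translate([1595, 65, 0]) cylinder(h = 702, r = 40);
translate([65, 592, 0]) cylinder(h = 702, r = 40);
translate([1595, 592, 0]) cylinder(h = 702, r = 40);
translate([0, -485, 0]) {
  translate([0, 0, 375]) cube([270, 275, 28]);
  translate([18, 18, 0]) cylinder(h = 375, r = 18);
  translate([252, 18, 0]) cylinder(h = 375, r = 18);
  translate([18, 257, 0]) cylinder(h = 375, r = 18);
  translate([252, 257, 0]) cylinder(h = 375, r = 18);
}
translate([133, 196, 739]) {
  cube([32, 391, 796]);
  translate([559, 0, 0]) cube([32, 391, 796]);
  translate([32, 0, 0]) cube([527, 391, 27]);
  translate([32, 0, 340]) cube([527, 391, 27]);
  translate([32, 0, 680]) cube([527, 391, 27]);
}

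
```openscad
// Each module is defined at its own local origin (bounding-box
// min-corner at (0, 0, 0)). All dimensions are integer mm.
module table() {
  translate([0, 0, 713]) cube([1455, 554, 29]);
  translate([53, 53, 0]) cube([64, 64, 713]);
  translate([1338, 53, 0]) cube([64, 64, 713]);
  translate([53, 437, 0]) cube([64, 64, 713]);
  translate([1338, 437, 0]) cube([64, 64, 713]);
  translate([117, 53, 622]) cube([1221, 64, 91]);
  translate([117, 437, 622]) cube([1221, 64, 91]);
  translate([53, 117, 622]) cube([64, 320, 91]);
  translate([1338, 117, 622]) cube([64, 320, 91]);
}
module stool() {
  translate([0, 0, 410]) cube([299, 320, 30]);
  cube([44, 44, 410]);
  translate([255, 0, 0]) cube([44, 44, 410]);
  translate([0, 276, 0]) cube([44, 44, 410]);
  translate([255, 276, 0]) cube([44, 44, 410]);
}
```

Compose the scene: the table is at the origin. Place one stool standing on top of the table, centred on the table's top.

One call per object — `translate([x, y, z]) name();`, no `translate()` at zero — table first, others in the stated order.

table();
translate([578, 117, 742]) stool();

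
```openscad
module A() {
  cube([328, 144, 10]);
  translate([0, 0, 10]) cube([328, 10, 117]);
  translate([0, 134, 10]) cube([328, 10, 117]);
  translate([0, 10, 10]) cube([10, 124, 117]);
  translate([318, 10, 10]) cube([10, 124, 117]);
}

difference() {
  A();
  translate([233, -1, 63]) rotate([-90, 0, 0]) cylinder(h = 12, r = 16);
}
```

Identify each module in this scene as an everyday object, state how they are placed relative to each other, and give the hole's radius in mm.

The subtracted cylinder has r = 16 mm.

A is an open box. The open box has a circular hole through its front wall. The hole's radius is 16 mm.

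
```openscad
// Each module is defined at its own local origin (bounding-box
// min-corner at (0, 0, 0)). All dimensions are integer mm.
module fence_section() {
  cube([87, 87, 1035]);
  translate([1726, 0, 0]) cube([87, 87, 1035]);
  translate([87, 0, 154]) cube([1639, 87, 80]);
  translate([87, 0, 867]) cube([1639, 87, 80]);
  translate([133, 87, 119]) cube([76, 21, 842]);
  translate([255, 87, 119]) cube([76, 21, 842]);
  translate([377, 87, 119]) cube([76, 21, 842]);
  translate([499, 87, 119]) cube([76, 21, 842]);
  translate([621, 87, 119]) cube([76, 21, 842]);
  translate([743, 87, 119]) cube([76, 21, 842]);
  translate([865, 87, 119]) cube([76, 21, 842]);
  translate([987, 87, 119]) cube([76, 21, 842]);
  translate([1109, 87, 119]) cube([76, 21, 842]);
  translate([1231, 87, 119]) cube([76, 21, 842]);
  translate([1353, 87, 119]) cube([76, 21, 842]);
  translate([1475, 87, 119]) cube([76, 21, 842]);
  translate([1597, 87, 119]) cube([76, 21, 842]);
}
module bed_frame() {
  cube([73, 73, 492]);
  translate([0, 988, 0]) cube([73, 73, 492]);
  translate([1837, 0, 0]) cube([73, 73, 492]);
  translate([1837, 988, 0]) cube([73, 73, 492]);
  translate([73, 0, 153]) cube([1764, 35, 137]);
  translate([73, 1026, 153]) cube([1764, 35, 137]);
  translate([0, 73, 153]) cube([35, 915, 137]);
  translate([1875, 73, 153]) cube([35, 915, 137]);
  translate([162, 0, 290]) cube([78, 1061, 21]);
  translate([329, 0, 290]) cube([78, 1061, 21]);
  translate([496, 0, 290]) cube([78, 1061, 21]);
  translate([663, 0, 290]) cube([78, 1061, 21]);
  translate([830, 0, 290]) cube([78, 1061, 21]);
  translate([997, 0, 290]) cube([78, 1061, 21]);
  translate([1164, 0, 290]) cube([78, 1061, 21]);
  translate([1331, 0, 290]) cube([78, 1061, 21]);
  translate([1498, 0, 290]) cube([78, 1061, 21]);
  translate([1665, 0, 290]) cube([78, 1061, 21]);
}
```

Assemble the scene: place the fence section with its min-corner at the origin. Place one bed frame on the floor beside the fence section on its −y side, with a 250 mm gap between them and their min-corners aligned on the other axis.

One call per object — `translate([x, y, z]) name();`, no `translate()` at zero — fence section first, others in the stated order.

fence_section();
translate([0, -1311, 0]) bed_frame();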